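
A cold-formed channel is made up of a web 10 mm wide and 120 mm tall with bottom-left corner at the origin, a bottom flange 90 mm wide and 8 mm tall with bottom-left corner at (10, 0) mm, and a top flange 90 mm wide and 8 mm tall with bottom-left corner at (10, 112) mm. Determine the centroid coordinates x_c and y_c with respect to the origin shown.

x_c = 32.27 mm, y_c = 60.00 mm

web: A = 10 × 120 = 1200.00, centroid at (5.00, 60.00).
bottom flange: A = 90 × 8 = 720.00, centroid at (55.00, 4.00).
top flange: A = 90 × 8 = 720.00, centroid at (55.00, 116.00).
ΣA = 2640.00 mm²
ΣAx_c = (1200.00)(5.00) + (720.00)(55.00) + (720.00)(55.00) = 85200.00 mm³
ΣAy_c = (1200.00)(60.00) + (720.00)(4.00) + (720.00)(116.00) = 158400.00 mm³
x_c = 85200.00 / 2640.00 = 32.27 mm
y_c = 158400.00 / 2640.00 = 60.00 mm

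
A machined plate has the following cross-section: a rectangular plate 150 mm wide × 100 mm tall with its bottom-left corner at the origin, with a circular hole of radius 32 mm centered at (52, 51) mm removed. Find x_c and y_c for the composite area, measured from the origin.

x_c = 81.28 mm, y_c = 49.73 mm

plate: A = 150 × 100 = 15000.00, centroid at (75.00, 50.00).
hole: A = −π·32² = -3216.99, centroid at (52.00, 51.00).
ΣA = 11783.01 mm²
ΣAx_c = (15000.00)(75.00) + (-3216.99)(52.00) = 957716.47 mm³
ΣAy_c = (15000.00)(50.00) + (-3216.99)(51.00) = 585933.47 mm³
x_c = 957716.47 / 11783.01 = 81.28 mm
y_c = 585933.47 / 11783.01 = 49.73 mm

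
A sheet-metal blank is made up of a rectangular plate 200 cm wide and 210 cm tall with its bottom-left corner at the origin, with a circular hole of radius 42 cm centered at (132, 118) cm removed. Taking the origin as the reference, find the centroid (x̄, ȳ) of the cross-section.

plate: A = 200 × 210 = 42000.00, centroid at (100.00, 105.00).
hole: A = −π·42² = -5541.77, centroid at (132.00, 118.00).
ΣA = 36458.23 cm², ΣAx̄ = 3468486.43 cm³, ΣAȳ = 3756071.21 cm³.
x̄ = 3468486.43/36458.23 = 95.14 cm; ȳ = 3756071.21/36458.23 = 103.02 cm.

x̄ = 95.14 cm, ȳ = 103.02 cm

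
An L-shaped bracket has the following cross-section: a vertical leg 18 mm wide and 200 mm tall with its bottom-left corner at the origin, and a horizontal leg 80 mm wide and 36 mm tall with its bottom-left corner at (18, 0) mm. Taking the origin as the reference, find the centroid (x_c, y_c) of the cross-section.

vertical leg: A = 18 × 200 = 3600.00, centroid at (9.00, 100.00).
horizontal leg: A = 80 × 36 = 2880.00, centroid at (58.00, 18.00).
ΣA = 6480.00 mm²
ΣAx_c = (3600.00)(9.00) + (2880.00)(58.00) = 199440.00 mm³
ΣAy_c = (3600.00)(100.00) + (2880.00)(18.00) = 411840.00 mm³
x_c = 199440.00 / 6480.00 = 30.78 mm
y_c = 411840.00 / 6480.00 = 63.56 mm

x_c = 30.78 mm, y_c = 63.56 mm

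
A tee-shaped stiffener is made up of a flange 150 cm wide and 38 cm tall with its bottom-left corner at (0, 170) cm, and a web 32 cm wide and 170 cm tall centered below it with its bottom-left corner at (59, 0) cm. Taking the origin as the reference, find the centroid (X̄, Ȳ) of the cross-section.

X̄ = 75.00 cm, Ȳ = 138.21 cm

Part | A | x̄ᵢ | ȳᵢ | A·x̄ᵢ | A·ȳᵢ
web | 5440.00 | 75.00 | 85.00 | 408000.00 | 462400.00
flange | 5700.00 | 75.00 | 189.00 | 427500.00 | 1077300.00
Σ | 11140.00 |  |  | 835500.00 | 1539700.00
X̄ = 835500.00 / 11140.00 = 75.00 cm
Ȳ = 1539700.00 / 11140.00 = 138.21 cm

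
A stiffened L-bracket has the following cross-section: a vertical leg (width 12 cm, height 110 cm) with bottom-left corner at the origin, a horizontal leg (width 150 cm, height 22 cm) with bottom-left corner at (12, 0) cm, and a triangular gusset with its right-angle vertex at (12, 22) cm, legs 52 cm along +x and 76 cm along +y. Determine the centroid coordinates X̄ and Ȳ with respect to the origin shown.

vertical leg: A = 12 × 110 = 1320.00, centroid at (6.00, 55.00).
horizontal leg: A = 150 × 22 = 3300.00, centroid at (87.00, 11.00).
gusset: A = ½·52·76 = 1976.00, centroid at (29.33, 47.33).
ΣA = 6596.00 cm²
ΣAX̄ = (1320.00)(6.00) + (3300.00)(87.00) + (1976.00)(29.33) = 352982.67 cm³
ΣAȲ = (1320.00)(55.00) + (3300.00)(11.00) + (1976.00)(47.33) = 202430.67 cm³
X̄ = 352982.67 / 6596.00 = 53.51 cm
Ȳ = 202430.67 / 6596.00 = 30.69 cm

X̄ = 53.51 cm, Ȳ = 30.69 cm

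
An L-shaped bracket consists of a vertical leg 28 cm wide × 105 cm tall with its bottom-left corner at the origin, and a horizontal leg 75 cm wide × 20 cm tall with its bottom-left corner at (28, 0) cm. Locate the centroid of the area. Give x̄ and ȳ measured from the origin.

x̄ = 31.40 cm, ȳ = 38.14 cm

vertical leg: A = 28 × 105 = 2940.00, centroid at (14.00, 52.50).
horizontal leg: A = 75 × 20 = 1500.00, centroid at (65.50, 10.00).
ΣA = 4440.00 cm², ΣAx̄ = 139410.00 cm³, ΣAȳ = 169350.00 cm³.
x̄ = 139410.00/4440.00 = 31.40 cm; ȳ = 169350.00/4440.00 = 38.14 cm.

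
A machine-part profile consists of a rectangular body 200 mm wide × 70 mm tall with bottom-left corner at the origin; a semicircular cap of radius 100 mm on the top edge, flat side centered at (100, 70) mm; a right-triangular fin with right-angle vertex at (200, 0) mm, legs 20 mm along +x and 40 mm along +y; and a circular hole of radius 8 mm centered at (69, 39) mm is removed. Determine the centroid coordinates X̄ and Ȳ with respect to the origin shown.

X̄ = 101.64 mm, Ȳ = 75.36 mm

Part | A | x̄ᵢ | ȳᵢ | A·x̄ᵢ | A·ȳᵢ
rectangular body | 14000.00 | 100.00 | 35.00 | 1400000.00 | 490000.00
semicircular top | 15707.96 | 100.00 | 112.44 | 1570796.33 | 1766224.10
triangular fin | 400.00 | 206.67 | 13.33 | 82666.67 | 5333.33
hole | -201.06 | 69.00 | 39.00 | -13873.27 | -7841.42
Σ | 29906.90 |  |  | 3039589.72 | 2253716.01
X̄ = 3039589.72 / 29906.90 = 101.64 mm
Ȳ = 2253716.01 / 29906.90 = 75.36 mm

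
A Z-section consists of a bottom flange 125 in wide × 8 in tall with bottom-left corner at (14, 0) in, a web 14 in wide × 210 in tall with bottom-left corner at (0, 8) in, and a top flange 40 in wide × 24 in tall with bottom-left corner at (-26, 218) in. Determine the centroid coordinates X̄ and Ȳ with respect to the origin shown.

bottom flange: A = 125 × 8 = 1000.00, centroid at (76.50, 4.00).
web: A = 14 × 210 = 2940.00, centroid at (7.00, 113.00).
top flange: A = 40 × 24 = 960.00, centroid at (-6.00, 230.00).
ΣA = 4900.00 in², ΣAX̄ = 91320.00 in³, ΣAȲ = 557020.00 in³.
X̄ = 91320.00/4900.00 = 18.64 in; Ȳ = 557020.00/4900.00 = 113.68 in.

X̄ = 18.64 in, Ȳ = 113.68 in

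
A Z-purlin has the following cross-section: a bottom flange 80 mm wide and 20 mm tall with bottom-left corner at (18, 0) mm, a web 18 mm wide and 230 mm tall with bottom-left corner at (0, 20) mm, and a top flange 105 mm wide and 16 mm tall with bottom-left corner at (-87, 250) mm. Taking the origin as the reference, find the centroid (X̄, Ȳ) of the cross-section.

bottom flange: A = 80 × 20 = 1600.00, centroid at (58.00, 10.00).
web: A = 18 × 230 = 4140.00, centroid at (9.00, 135.00).
top flange: A = 105 × 16 = 1680.00, centroid at (-34.50, 258.00).
ΣA = 7420.00 mm², ΣAX̄ = 72100.00 mm³, ΣAȲ = 1008340.00 mm³.
X̄ = 72100.00/7420.00 = 9.72 mm; Ȳ = 1008340.00/7420.00 = 135.89 mm.

X̄ = 9.72 mm, Ȳ = 135.89 mm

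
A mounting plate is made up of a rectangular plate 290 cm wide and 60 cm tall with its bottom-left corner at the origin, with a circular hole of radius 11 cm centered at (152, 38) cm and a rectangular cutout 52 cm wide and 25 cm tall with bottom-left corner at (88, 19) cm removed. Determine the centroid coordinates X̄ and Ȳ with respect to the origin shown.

plate: A = 290 × 60 = 17400.00, centroid at (145.00, 30.00).
hole 1: A = −π·11² = -380.13, centroid at (152.00, 38.00).
hole 2: A = −(52 × 25) = -1300.00, centroid at (114.00, 31.50).
ΣA = 15719.87 cm², ΣAX̄ = 2317019.83 cm³, ΣAȲ = 466604.96 cm³.
X̄ = 2317019.83/15719.87 = 147.39 cm; Ȳ = 466604.96/15719.87 = 29.68 cm.

X̄ = 147.39 cm, Ȳ = 29.68 cm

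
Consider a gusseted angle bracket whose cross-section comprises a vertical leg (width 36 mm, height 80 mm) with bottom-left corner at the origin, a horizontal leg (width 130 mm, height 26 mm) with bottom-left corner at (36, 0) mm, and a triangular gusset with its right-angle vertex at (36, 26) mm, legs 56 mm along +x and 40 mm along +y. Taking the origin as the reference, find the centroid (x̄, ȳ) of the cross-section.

vertical leg: A = 36 × 80 = 2880.00, centroid at (18.00, 40.00).
horizontal leg: A = 130 × 26 = 3380.00, centroid at (101.00, 13.00).
gusset: A = ½·56·40 = 1120.00, centroid at (54.67, 39.33).
ΣA = 7380.00 mm²
ΣAx̄ = (2880.00)(18.00) + (3380.00)(101.00) + (1120.00)(54.67) = 454446.67 mm³
ΣAȳ = (2880.00)(40.00) + (3380.00)(13.00) + (1120.00)(39.33) = 203193.33 mm³
x̄ = 454446.67 / 7380.00 = 61.58 mm
ȳ = 203193.33 / 7380.00 = 27.53 mm

x̄ = 61.58 mm, ȳ = 27.53 mm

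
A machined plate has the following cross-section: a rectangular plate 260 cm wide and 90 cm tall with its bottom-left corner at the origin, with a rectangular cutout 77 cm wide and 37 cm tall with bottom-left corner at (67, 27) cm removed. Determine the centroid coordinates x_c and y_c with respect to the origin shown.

x_c = 133.40 cm, y_c = 44.93 cm

plate: A = 260 × 90 = 23400.00, centroid at (130.00, 45.00).
hole: A = −(77 × 37) = -2849.00, centroid at (105.50, 45.50).
ΣA = 20551.00 cm²
ΣAx_c = (23400.00)(130.00) + (-2849.00)(105.50) = 2741430.50 cm³
ΣAy_c = (23400.00)(45.00) + (-2849.00)(45.50) = 923370.50 cm³
x_c = 2741430.50 / 20551.00 = 133.40 cm
y_c = 923370.50 / 20551.00 = 44.93 cm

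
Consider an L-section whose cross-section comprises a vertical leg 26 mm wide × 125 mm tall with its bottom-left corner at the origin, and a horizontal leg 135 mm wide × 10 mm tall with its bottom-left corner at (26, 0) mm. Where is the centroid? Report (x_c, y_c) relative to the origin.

x_c = 36.62 mm, y_c = 45.62 mm

Part | A | x̄ᵢ | ȳᵢ | A·x̄ᵢ | A·ȳᵢ
vertical leg | 3250.00 | 13.00 | 62.50 | 42250.00 | 203125.00
horizontal leg | 1350.00 | 93.50 | 5.00 | 126225.00 | 6750.00
Σ | 4600.00 |  |  | 168475.00 | 209875.00
x_c = 168475.00 / 4600.00 = 36.62 mm
y_c = 209875.00 / 4600.00 = 45.62 mm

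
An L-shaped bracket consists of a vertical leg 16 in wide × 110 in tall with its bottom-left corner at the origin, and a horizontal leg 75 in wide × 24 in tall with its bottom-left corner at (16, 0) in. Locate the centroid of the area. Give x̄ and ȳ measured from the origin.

x̄ = 31.01 in, ȳ = 33.26 in

Part | A | x̄ᵢ | ȳᵢ | A·x̄ᵢ | A·ȳᵢ
vertical leg | 1760.00 | 8.00 | 55.00 | 14080.00 | 96800.00
horizontal leg | 1800.00 | 53.50 | 12.00 | 96300.00 | 21600.00
Σ | 3560.00 |  |  | 110380.00 | 118400.00
x̄ = 110380.00 / 3560.00 = 31.01 in
ȳ = 118400.00 / 3560.00 = 33.26 in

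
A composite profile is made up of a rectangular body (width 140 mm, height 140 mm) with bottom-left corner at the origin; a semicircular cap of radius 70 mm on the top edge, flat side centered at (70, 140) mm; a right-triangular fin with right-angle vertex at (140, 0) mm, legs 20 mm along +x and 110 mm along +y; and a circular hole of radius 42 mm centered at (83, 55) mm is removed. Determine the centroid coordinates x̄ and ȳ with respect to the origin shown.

Part | A | x̄ᵢ | ȳᵢ | A·x̄ᵢ | A·ȳᵢ
rectangular body | 19600.00 | 70.00 | 70.00 | 1372000.00 | 1372000.00
semicircular top | 7696.90 | 70.00 | 169.71 | 538783.14 | 1306232.95
triangular fin | 1100.00 | 146.67 | 36.67 | 161333.33 | 40333.33
hole | -5541.77 | 83.00 | 55.00 | -459966.86 | -304797.32
Σ | 22855.13 |  |  | 1612149.61 | 2413768.96
x̄ = 1612149.61 / 22855.13 = 70.54 mm
ȳ = 2413768.96 / 22855.13 = 105.61 mm

x̄ = 70.54 mm, ȳ = 105.61 mm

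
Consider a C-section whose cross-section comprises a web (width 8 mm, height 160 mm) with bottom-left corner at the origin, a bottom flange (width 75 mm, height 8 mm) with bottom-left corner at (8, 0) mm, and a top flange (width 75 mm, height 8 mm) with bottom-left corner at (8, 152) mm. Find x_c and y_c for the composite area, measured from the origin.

web: A = 8 × 160 = 1280.00, centroid at (4.00, 80.00).
bottom flange: A = 75 × 8 = 600.00, centroid at (45.50, 4.00).
top flange: A = 75 × 8 = 600.00, centroid at (45.50, 156.00).
ΣA = 2480.00 mm²
ΣAx_c = (1280.00)(4.00) + (600.00)(45.50) + (600.00)(45.50) = 59720.00 mm³
ΣAy_c = (1280.00)(80.00) + (600.00)(4.00) + (600.00)(156.00) = 198400.00 mm³
x_c = 59720.00 / 2480.00 = 24.08 mm
y_c = 198400.00 / 2480.00 = 80.00 mm

x_c = 24.08 mm, y_c = 80.00 mm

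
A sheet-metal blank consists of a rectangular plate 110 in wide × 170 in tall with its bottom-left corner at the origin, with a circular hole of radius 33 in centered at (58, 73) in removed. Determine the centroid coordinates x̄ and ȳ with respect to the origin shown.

Part | A | x̄ᵢ | ȳᵢ | A·x̄ᵢ | A·ȳᵢ
plate | 18700.00 | 55.00 | 85.00 | 1028500.00 | 1589500.00
hole | -3421.19 | 58.00 | 73.00 | -198429.28 | -249747.19
Σ | 15278.81 |  |  | 830070.72 | 1339752.81
x̄ = 830070.72 / 15278.81 = 54.33 in
ȳ = 1339752.81 / 15278.81 = 87.69 in

x̄ = 54.33 in, ȳ = 87.69 in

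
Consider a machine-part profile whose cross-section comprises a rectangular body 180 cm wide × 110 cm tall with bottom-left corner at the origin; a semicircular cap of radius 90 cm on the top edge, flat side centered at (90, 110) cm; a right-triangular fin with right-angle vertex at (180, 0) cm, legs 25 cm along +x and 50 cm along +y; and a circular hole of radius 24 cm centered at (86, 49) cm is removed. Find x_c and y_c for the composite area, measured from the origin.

x_c = 92.19 cm, y_c = 92.42 cm

Part | A | x̄ᵢ | ȳᵢ | A·x̄ᵢ | A·ȳᵢ
rectangular body | 19800.00 | 90.00 | 55.00 | 1782000.00 | 1089000.00
semicircular top | 12723.45 | 90.00 | 148.20 | 1145110.52 | 1885579.53
triangular fin | 625.00 | 188.33 | 16.67 | 117708.33 | 10416.67
hole | -1809.56 | 86.00 | 49.00 | -155621.93 | -88668.31
Σ | 31338.89 |  |  | 2889196.92 | 2896327.88
x_c = 2889196.92 / 31338.89 = 92.19 cm
y_c = 2896327.88 / 31338.89 = 92.42 cm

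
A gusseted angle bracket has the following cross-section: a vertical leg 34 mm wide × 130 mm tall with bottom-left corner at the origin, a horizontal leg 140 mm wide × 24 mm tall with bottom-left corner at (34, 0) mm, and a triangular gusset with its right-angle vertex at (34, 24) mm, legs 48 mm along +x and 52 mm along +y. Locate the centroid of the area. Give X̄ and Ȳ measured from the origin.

Part | A | x̄ᵢ | ȳᵢ | A·x̄ᵢ | A·ȳᵢ
vertical leg | 4420.00 | 17.00 | 65.00 | 75140.00 | 287300.00
horizontal leg | 3360.00 | 104.00 | 12.00 | 349440.00 | 40320.00
gusset | 1248.00 | 50.00 | 41.33 | 62400.00 | 51584.00
Σ | 9028.00 |  |  | 486980.00 | 379204.00
X̄ = 486980.00 / 9028.00 = 53.94 mm
Ȳ = 379204.00 / 9028.00 = 42.00 mm

X̄ = 53.94 mm, Ȳ = 42.00 mm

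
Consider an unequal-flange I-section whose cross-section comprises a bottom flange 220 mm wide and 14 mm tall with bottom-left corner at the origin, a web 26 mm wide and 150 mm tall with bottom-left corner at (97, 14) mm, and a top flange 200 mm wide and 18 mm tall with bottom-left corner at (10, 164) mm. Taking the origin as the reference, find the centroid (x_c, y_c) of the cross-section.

bottom flange: A = 220 × 14 = 3080.00, centroid at (110.00, 7.00).
web: A = 26 × 150 = 3900.00, centroid at (110.00, 89.00).
top flange: A = 200 × 18 = 3600.00, centroid at (110.00, 173.00).
ΣA = 10580.00 mm², ΣAx_c = 1163800.00 mm³, ΣAy_c = 991460.00 mm³.
x_c = 1163800.00/10580.00 = 110.00 mm; y_c = 991460.00/10580.00 = 93.71 mm.

x_c = 110.00 mm, y_c = 93.71 mm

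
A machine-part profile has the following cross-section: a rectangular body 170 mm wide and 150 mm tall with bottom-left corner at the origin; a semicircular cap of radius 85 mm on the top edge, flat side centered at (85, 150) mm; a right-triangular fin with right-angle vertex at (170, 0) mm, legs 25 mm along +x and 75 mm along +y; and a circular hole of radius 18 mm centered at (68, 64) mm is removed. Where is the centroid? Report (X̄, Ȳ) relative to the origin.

Part | A | x̄ᵢ | ȳᵢ | A·x̄ᵢ | A·ȳᵢ
rectangular body | 25500.00 | 85.00 | 75.00 | 2167500.00 | 1912500.00
semicircular top | 11349.00 | 85.00 | 186.08 | 964665.29 | 2111767.19
triangular fin | 937.50 | 178.33 | 25.00 | 167187.50 | 23437.50
hole | -1017.88 | 68.00 | 64.00 | -69215.57 | -65144.07
Σ | 36768.63 |  |  | 3230137.22 | 3982560.62
X̄ = 3230137.22 / 36768.63 = 87.85 mm
Ȳ = 3982560.62 / 36768.63 = 108.31 mm

X̄ = 87.85 mm, Ȳ = 108.31 mm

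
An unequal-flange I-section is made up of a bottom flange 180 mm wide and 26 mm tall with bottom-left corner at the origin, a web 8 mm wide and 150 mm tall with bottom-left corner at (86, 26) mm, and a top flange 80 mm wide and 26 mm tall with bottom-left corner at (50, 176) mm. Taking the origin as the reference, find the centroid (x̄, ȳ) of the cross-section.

bottom flange: A = 180 × 26 = 4680.00, centroid at (90.00, 13.00).
web: A = 8 × 150 = 1200.00, centroid at (90.00, 101.00).
top flange: A = 80 × 26 = 2080.00, centroid at (90.00, 189.00).
ΣA = 7960.00 mm²
ΣAx̄ = (4680.00)(90.00) + (1200.00)(90.00) + (2080.00)(90.00) = 716400.00 mm³
ΣAȳ = (4680.00)(13.00) + (1200.00)(101.00) + (2080.00)(189.00) = 575160.00 mm³
x̄ = 716400.00 / 7960.00 = 90.00 mm
ȳ = 575160.00 / 7960.00 = 72.26 mm

x̄ = 90.00 mm, ȳ = 72.26 mm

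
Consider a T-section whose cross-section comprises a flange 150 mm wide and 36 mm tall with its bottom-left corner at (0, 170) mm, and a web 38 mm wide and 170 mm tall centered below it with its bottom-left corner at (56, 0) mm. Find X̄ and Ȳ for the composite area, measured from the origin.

X̄ = 75.00 mm, Ȳ = 131.90 mm

web: A = 38 × 170 = 6460.00, centroid at (75.00, 85.00).
flange: A = 150 × 36 = 5400.00, centroid at (75.00, 188.00).
ΣA = 11860.00 mm², ΣAX̄ = 889500.00 mm³, ΣAȲ = 1564300.00 mm³.
X̄ = 889500.00/11860.00 = 75.00 mm; Ȳ = 1564300.00/11860.00 = 131.90 mm.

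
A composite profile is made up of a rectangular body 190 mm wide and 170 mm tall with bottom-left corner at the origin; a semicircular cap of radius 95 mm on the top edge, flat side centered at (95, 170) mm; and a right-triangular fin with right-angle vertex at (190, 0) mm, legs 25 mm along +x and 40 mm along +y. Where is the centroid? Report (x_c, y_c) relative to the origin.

x_c = 96.10 mm, y_c = 122.06 mm

rectangular body: A = 190 × 170 = 32300.00, centroid at (95.00, 85.00).
semicircular top: A = ½π·95² = 14176.44, centroid at (95.00, 210.32).
triangular fin: A = ½·25·40 = 500.00, centroid at (198.33, 13.33).
ΣA = 46976.44 mm², ΣAx_c = 4514428.17 mm³, ΣAy_c = 5733744.26 mm³.
x_c = 4514428.17/46976.44 = 96.10 mm; y_c = 5733744.26/46976.44 = 122.06 mm.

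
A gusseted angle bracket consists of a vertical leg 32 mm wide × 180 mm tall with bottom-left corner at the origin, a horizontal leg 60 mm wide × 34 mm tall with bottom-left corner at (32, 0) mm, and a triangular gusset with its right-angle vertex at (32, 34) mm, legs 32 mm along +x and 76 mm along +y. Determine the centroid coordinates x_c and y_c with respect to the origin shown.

vertical leg: A = 32 × 180 = 5760.00, centroid at (16.00, 90.00).
horizontal leg: A = 60 × 34 = 2040.00, centroid at (62.00, 17.00).
gusset: A = ½·32·76 = 1216.00, centroid at (42.67, 59.33).
ΣA = 9016.00 mm²
ΣAx_c = (5760.00)(16.00) + (2040.00)(62.00) + (1216.00)(42.67) = 270522.67 mm³
ΣAy_c = (5760.00)(90.00) + (2040.00)(17.00) + (1216.00)(59.33) = 625229.33 mm³
x_c = 270522.67 / 9016.00 = 30.00 mm
y_c = 625229.33 / 9016.00 = 69.35 mm

x_c = 30.00 mm, y_c = 69.35 mm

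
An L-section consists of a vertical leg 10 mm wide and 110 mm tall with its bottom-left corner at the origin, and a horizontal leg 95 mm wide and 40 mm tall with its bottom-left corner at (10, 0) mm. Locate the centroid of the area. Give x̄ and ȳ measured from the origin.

vertical leg: A = 10 × 110 = 1100.00, centroid at (5.00, 55.00).
horizontal leg: A = 95 × 40 = 3800.00, centroid at (57.50, 20.00).
ΣA = 4900.00 mm²
ΣAx̄ = (1100.00)(5.00) + (3800.00)(57.50) = 224000.00 mm³
ΣAȳ = (1100.00)(55.00) + (3800.00)(20.00) = 136500.00 mm³
x̄ = 224000.00 / 4900.00 = 45.71 mm
ȳ = 136500.00 / 4900.00 = 27.86 mm

x̄ = 45.71 mm, ȳ = 27.86 mm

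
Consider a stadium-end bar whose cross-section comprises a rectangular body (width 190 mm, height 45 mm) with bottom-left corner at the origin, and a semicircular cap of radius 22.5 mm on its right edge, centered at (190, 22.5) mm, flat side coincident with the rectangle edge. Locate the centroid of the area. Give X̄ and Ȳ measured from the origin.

Part | A | x̄ᵢ | ȳᵢ | A·x̄ᵢ | A·ȳᵢ
rectangular body | 8550.00 | 95.00 | 22.50 | 812250.00 | 192375.00
semicircular end | 795.22 | 199.55 | 22.50 | 158684.72 | 17892.35
Σ | 9345.22 |  |  | 970934.72 | 210267.35
X̄ = 970934.72 / 9345.22 = 103.90 mm
Ȳ = 210267.35 / 9345.22 = 22.50 mm

X̄ = 103.90 mm, Ȳ = 22.50 mm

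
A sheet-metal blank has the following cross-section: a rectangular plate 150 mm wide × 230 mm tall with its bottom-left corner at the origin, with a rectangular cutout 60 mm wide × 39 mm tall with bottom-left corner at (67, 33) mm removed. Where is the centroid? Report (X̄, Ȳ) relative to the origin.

plate: A = 150 × 230 = 34500.00, centroid at (75.00, 115.00).
hole: A = −(60 × 39) = -2340.00, centroid at (97.00, 52.50).
ΣA = 32160.00 mm²
ΣAX̄ = (34500.00)(75.00) + (-2340.00)(97.00) = 2360520.00 mm³
ΣAȲ = (34500.00)(115.00) + (-2340.00)(52.50) = 3844650.00 mm³
X̄ = 2360520.00 / 32160.00 = 73.40 mm
Ȳ = 3844650.00 / 32160.00 = 119.55 mm

X̄ = 73.40 mm, Ȳ = 119.55 mm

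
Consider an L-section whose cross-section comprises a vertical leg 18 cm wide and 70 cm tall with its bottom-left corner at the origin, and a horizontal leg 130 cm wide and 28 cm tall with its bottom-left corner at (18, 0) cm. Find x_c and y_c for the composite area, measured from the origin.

x_c = 63.97 cm, y_c = 19.40 cm

vertical leg: A = 18 × 70 = 1260.00, centroid at (9.00, 35.00).
horizontal leg: A = 130 × 28 = 3640.00, centroid at (83.00, 14.00).
ΣA = 4900.00 cm², ΣAx_c = 313460.00 cm³, ΣAy_c = 95060.00 cm³.
x_c = 313460.00/4900.00 = 63.97 cm; y_c = 95060.00/4900.00 = 19.40 cm.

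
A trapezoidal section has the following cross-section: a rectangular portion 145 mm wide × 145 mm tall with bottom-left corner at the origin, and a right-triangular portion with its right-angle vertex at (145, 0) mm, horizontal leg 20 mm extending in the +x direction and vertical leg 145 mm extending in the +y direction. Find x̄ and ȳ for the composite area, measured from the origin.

x̄ = 77.61 mm, ȳ = 70.94 mm

Part | A | x̄ᵢ | ȳᵢ | A·x̄ᵢ | A·ȳᵢ
rectangular portion | 21025.00 | 72.50 | 72.50 | 1524312.50 | 1524312.50
triangular portion | 1450.00 | 151.67 | 48.33 | 219916.67 | 70083.33
Σ | 22475.00 |  |  | 1744229.17 | 1594395.83
x̄ = 1744229.17 / 22475.00 = 77.61 mm
ȳ = 1594395.83 / 22475.00 = 70.94 mm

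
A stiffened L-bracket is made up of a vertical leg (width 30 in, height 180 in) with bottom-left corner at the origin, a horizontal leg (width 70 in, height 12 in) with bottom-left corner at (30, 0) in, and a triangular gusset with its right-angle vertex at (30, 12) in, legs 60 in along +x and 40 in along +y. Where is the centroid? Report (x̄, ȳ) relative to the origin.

vertical leg: A = 30 × 180 = 5400.00, centroid at (15.00, 90.00).
horizontal leg: A = 70 × 12 = 840.00, centroid at (65.00, 6.00).
gusset: A = ½·60·40 = 1200.00, centroid at (50.00, 25.33).
ΣA = 7440.00 in²
ΣAx̄ = (5400.00)(15.00) + (840.00)(65.00) + (1200.00)(50.00) = 195600.00 in³
ΣAȳ = (5400.00)(90.00) + (840.00)(6.00) + (1200.00)(25.33) = 521440.00 in³
x̄ = 195600.00 / 7440.00 = 26.29 in
ȳ = 521440.00 / 7440.00 = 70.09 in

x̄ = 26.29 in, ȳ = 70.09 in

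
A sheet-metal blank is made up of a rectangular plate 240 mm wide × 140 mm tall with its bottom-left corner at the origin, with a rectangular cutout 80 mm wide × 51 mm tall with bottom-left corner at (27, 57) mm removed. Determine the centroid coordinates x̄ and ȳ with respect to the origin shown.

Part | A | x̄ᵢ | ȳᵢ | A·x̄ᵢ | A·ȳᵢ
plate | 33600.00 | 120.00 | 70.00 | 4032000.00 | 2352000.00
hole | -4080.00 | 67.00 | 82.50 | -273360.00 | -336600.00
Σ | 29520.00 |  |  | 3758640.00 | 2015400.00
x̄ = 3758640.00 / 29520.00 = 127.33 mm
ȳ = 2015400.00 / 29520.00 = 68.27 mm

x̄ = 127.33 mm, ȳ = 68.27 mm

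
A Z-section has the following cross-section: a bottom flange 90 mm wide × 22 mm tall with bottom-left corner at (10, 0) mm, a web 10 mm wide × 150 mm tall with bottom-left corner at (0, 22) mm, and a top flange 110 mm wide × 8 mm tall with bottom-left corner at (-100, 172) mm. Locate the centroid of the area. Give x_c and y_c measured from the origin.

x_c = 17.61 mm, y_c = 73.89 mm

bottom flange: A = 90 × 22 = 1980.00, centroid at (55.00, 11.00).
web: A = 10 × 150 = 1500.00, centroid at (5.00, 97.00).
top flange: A = 110 × 8 = 880.00, centroid at (-45.00, 176.00).
ΣA = 4360.00 mm²
ΣAx_c = (1980.00)(55.00) + (1500.00)(5.00) + (880.00)(-45.00) = 76800.00 mm³
ΣAy_c = (1980.00)(11.00) + (1500.00)(97.00) + (880.00)(176.00) = 322160.00 mm³
x_c = 76800.00 / 4360.00 = 17.61 mm
y_c = 322160.00 / 4360.00 = 73.89 mm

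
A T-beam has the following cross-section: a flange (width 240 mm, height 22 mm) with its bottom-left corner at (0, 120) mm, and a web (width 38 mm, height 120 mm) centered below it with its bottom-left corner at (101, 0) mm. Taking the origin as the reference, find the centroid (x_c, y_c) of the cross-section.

web: A = 38 × 120 = 4560.00, centroid at (120.00, 60.00).
flange: A = 240 × 22 = 5280.00, centroid at (120.00, 131.00).
ΣA = 9840.00 mm²
ΣAx_c = (4560.00)(120.00) + (5280.00)(120.00) = 1180800.00 mm³
ΣAy_c = (4560.00)(60.00) + (5280.00)(131.00) = 965280.00 mm³
x_c = 1180800.00 / 9840.00 = 120.00 mm
y_c = 965280.00 / 9840.00 = 98.10 mm

x_c = 120.00 mm, y_c = 98.10 mm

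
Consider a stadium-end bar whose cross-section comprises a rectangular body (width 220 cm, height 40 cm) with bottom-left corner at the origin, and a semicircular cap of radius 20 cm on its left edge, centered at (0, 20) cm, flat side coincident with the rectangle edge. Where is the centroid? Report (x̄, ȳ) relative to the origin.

Part | A | x̄ᵢ | ȳᵢ | A·x̄ᵢ | A·ȳᵢ
rectangular body | 8800.00 | 110.00 | 20.00 | 968000.00 | 176000.00
semicircular end | 628.32 | -8.49 | 20.00 | -5333.33 | 12566.37
Σ | 9428.32 |  |  | 962666.67 | 188566.37
x̄ = 962666.67 / 9428.32 = 102.10 cm
ȳ = 188566.37 / 9428.32 = 20.00 cm

x̄ = 102.10 cm, ȳ = 20.00 cm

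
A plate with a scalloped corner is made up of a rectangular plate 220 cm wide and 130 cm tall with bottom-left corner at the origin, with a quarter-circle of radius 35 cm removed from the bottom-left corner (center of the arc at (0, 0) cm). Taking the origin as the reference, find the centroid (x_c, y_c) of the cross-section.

x_c = 113.31 cm, y_c = 66.75 cm

plate: A = 220 × 130 = 28600.00, centroid at (110.00, 65.00).
removed quarter-circle: A = −¼π·35² = -962.11, centroid at (14.85, 14.85).
ΣA = 27637.89 cm²
ΣAx_c = (28600.00)(110.00) + (-962.11)(14.85) = 3131708.33 cm³
ΣAy_c = (28600.00)(65.00) + (-962.11)(14.85) = 1844708.33 cm³
x_c = 3131708.33 / 27637.89 = 113.31 cm
y_c = 1844708.33 / 27637.89 = 66.75 cm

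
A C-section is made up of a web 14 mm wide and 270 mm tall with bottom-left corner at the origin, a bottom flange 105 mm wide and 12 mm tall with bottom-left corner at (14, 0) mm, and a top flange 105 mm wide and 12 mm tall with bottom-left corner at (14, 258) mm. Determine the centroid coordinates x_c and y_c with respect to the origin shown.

x_c = 30.80 mm, y_c = 135.00 mm

Part | A | x̄ᵢ | ȳᵢ | A·x̄ᵢ | A·ȳᵢ
web | 3780.00 | 7.00 | 135.00 | 26460.00 | 510300.00
bottom flange | 1260.00 | 66.50 | 6.00 | 83790.00 | 7560.00
top flange | 1260.00 | 66.50 | 264.00 | 83790.00 | 332640.00
Σ | 6300.00 |  |  | 194040.00 | 850500.00
x_c = 194040.00 / 6300.00 = 30.80 mm
y_c = 850500.00 / 6300.00 = 135.00 mm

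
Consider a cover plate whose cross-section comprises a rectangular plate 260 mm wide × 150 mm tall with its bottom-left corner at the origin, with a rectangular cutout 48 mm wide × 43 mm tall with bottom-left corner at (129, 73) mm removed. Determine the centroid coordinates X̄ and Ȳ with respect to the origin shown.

plate: A = 260 × 150 = 39000.00, centroid at (130.00, 75.00).
hole: A = −(48 × 43) = -2064.00, centroid at (153.00, 94.50).
ΣA = 36936.00 mm², ΣAX̄ = 4754208.00 mm³, ΣAȲ = 2729952.00 mm³.
X̄ = 4754208.00/36936.00 = 128.71 mm; Ȳ = 2729952.00/36936.00 = 73.91 mm.

X̄ = 128.71 mm, Ȳ = 73.91 mm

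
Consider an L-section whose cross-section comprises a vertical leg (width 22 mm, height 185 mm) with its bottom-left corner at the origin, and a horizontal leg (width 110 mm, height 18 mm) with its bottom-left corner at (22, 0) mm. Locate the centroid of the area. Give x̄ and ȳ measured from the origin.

Part | A | x̄ᵢ | ȳᵢ | A·x̄ᵢ | A·ȳᵢ
vertical leg | 4070.00 | 11.00 | 92.50 | 44770.00 | 376475.00
horizontal leg | 1980.00 | 77.00 | 9.00 | 152460.00 | 17820.00
Σ | 6050.00 |  |  | 197230.00 | 394295.00
x̄ = 197230.00 / 6050.00 = 32.60 mm
ȳ = 394295.00 / 6050.00 = 65.17 mm

x̄ = 32.60 mm, ȳ = 65.17 mm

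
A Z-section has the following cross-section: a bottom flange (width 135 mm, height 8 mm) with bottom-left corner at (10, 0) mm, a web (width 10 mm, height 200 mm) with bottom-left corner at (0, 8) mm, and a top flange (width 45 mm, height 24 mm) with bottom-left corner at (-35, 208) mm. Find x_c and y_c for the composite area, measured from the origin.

bottom flange: A = 135 × 8 = 1080.00, centroid at (77.50, 4.00).
web: A = 10 × 200 = 2000.00, centroid at (5.00, 108.00).
top flange: A = 45 × 24 = 1080.00, centroid at (-12.50, 220.00).
ΣA = 4160.00 mm²
ΣAx_c = (1080.00)(77.50) + (2000.00)(5.00) + (1080.00)(-12.50) = 80200.00 mm³
ΣAy_c = (1080.00)(4.00) + (2000.00)(108.00) + (1080.00)(220.00) = 457920.00 mm³
x_c = 80200.00 / 4160.00 = 19.28 mm
y_c = 457920.00 / 4160.00 = 110.08 mm

x_c = 19.28 mm, y_c = 110.08 mm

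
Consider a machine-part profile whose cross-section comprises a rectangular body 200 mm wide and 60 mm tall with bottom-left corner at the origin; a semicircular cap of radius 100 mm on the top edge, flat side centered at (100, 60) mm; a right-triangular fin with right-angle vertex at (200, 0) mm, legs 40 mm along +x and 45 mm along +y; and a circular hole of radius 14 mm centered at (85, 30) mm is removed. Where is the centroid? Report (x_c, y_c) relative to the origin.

x_c = 103.97 mm, y_c = 70.17 mm

rectangular body: A = 200 × 60 = 12000.00, centroid at (100.00, 30.00).
semicircular top: A = ½π·100² = 15707.96, centroid at (100.00, 102.44).
triangular fin: A = ½·40·45 = 900.00, centroid at (213.33, 15.00).
hole: A = −π·14² = -615.75, centroid at (85.00, 30.00).
ΣA = 27992.21 mm²
ΣAx_c = (12000.00)(100.00) + (15707.96)(100.00) + (900.00)(213.33) + (-615.75)(85.00) = 2910457.39 mm³
ΣAy_c = (12000.00)(30.00) + (15707.96)(102.44) + (900.00)(15.00) + (-615.75)(30.00) = 1964171.90 mm³
x_c = 2910457.39 / 27992.21 = 103.97 mm
y_c = 1964171.90 / 27992.21 = 70.17 mm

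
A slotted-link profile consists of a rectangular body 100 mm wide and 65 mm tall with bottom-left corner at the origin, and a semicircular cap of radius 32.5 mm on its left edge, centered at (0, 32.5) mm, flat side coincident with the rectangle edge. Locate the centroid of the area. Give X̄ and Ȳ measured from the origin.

X̄ = 37.03 mm, Ȳ = 32.50 mm

rectangular body: A = 100 × 65 = 6500.00, centroid at (50.00, 32.50).
semicircular end: A = ½π·32.5² = 1659.15, centroid at (-13.79, 32.50).
ΣA = 8159.15 mm²
ΣAX̄ = (6500.00)(50.00) + (1659.15)(-13.79) = 302114.58 mm³
ΣAȲ = (6500.00)(32.50) + (1659.15)(32.50) = 265172.49 mm³
X̄ = 302114.58 / 8159.15 = 37.03 mm
Ȳ = 265172.49 / 8159.15 = 32.50 mm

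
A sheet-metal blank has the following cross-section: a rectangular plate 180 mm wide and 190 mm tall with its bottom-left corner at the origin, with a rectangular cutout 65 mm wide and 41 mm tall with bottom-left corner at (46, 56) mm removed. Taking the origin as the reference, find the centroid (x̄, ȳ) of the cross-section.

Part | A | x̄ᵢ | ȳᵢ | A·x̄ᵢ | A·ȳᵢ
plate | 34200.00 | 90.00 | 95.00 | 3078000.00 | 3249000.00
hole | -2665.00 | 78.50 | 76.50 | -209202.50 | -203872.50
Σ | 31535.00 |  |  | 2868797.50 | 3045127.50
x̄ = 2868797.50 / 31535.00 = 90.97 mm
ȳ = 3045127.50 / 31535.00 = 96.56 mm

x̄ = 90.97 mm, ȳ = 96.56 mm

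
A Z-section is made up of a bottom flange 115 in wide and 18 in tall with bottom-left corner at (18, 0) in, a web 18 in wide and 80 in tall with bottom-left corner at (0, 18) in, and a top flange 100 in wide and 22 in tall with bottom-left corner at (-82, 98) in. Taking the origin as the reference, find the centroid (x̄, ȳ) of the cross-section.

x̄ = 17.31 in, ȳ = 59.89 in

bottom flange: A = 115 × 18 = 2070.00, centroid at (75.50, 9.00).
web: A = 18 × 80 = 1440.00, centroid at (9.00, 58.00).
top flange: A = 100 × 22 = 2200.00, centroid at (-32.00, 109.00).
ΣA = 5710.00 in²
ΣAx̄ = (2070.00)(75.50) + (1440.00)(9.00) + (2200.00)(-32.00) = 98845.00 in³
ΣAȳ = (2070.00)(9.00) + (1440.00)(58.00) + (2200.00)(109.00) = 341950.00 in³
x̄ = 98845.00 / 5710.00 = 17.31 in
ȳ = 341950.00 / 5710.00 = 59.89 in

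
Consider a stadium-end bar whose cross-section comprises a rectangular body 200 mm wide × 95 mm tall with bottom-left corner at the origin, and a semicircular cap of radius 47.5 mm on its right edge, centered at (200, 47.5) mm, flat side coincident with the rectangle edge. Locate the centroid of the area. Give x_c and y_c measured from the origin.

x_c = 118.89 mm, y_c = 47.50 mm

rectangular body: A = 200 × 95 = 19000.00, centroid at (100.00, 47.50).
semicircular end: A = ½π·47.5² = 3544.11, centroid at (220.16, 47.50).
ΣA = 22544.11 mm², ΣAx_c = 2680269.76 mm³, ΣAy_c = 1070845.19 mm³.
x_c = 2680269.76/22544.11 = 118.89 mm; y_c = 1070845.19/22544.11 = 47.50 mm.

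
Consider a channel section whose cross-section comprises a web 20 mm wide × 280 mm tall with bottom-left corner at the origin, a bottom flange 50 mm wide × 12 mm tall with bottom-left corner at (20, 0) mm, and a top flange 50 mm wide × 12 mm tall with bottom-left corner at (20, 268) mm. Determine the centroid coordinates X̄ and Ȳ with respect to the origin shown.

X̄ = 16.18 mm, Ȳ = 140.00 mm

web: A = 20 × 280 = 5600.00, centroid at (10.00, 140.00).
bottom flange: A = 50 × 12 = 600.00, centroid at (45.00, 6.00).
top flange: A = 50 × 12 = 600.00, centroid at (45.00, 274.00).
ΣA = 6800.00 mm², ΣAX̄ = 110000.00 mm³, ΣAȲ = 952000.00 mm³.
X̄ = 110000.00/6800.00 = 16.18 mm; Ȳ = 952000.00/6800.00 = 140.00 mm.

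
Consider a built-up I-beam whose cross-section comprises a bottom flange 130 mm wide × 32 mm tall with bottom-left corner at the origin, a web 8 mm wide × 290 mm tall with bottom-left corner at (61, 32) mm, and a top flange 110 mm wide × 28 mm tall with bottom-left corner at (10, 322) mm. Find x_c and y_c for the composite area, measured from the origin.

x_c = 65.00 mm, y_c = 158.17 mm

bottom flange: A = 130 × 32 = 4160.00, centroid at (65.00, 16.00).
web: A = 8 × 290 = 2320.00, centroid at (65.00, 177.00).
top flange: A = 110 × 28 = 3080.00, centroid at (65.00, 336.00).
ΣA = 9560.00 mm², ΣAx_c = 621400.00 mm³, ΣAy_c = 1512080.00 mm³.
x_c = 621400.00/9560.00 = 65.00 mm; y_c = 1512080.00/9560.00 = 158.17 mm.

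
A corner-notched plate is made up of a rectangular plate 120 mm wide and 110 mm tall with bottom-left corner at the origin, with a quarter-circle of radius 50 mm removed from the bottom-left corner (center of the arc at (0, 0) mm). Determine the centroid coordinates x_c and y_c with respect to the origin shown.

x_c = 66.78 mm, y_c = 60.90 mm

Part | A | x̄ᵢ | ȳᵢ | A·x̄ᵢ | A·ȳᵢ
plate | 13200.00 | 60.00 | 55.00 | 792000.00 | 726000.00
removed quarter-circle | -1963.50 | 21.22 | 21.22 | -41666.67 | -41666.67
Σ | 11236.50 |  |  | 750333.33 | 684333.33
x_c = 750333.33 / 11236.50 = 66.78 mm
y_c = 684333.33 / 11236.50 = 60.90 mm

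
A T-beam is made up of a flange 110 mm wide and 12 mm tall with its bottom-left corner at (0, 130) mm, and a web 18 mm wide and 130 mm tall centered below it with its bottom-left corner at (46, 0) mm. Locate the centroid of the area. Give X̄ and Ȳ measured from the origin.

X̄ = 55.00 mm, Ȳ = 90.61 mm

Part | A | x̄ᵢ | ȳᵢ | A·x̄ᵢ | A·ȳᵢ
web | 2340.00 | 55.00 | 65.00 | 128700.00 | 152100.00
flange | 1320.00 | 55.00 | 136.00 | 72600.00 | 179520.00
Σ | 3660.00 |  |  | 201300.00 | 331620.00
X̄ = 201300.00 / 3660.00 = 55.00 mm
Ȳ = 331620.00 / 3660.00 = 90.61 mm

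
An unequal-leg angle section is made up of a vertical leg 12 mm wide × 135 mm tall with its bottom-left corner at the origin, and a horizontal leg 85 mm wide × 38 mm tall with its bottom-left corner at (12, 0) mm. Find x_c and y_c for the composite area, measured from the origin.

vertical leg: A = 12 × 135 = 1620.00, centroid at (6.00, 67.50).
horizontal leg: A = 85 × 38 = 3230.00, centroid at (54.50, 19.00).
ΣA = 4850.00 mm², ΣAx_c = 185755.00 mm³, ΣAy_c = 170720.00 mm³.
x_c = 185755.00/4850.00 = 38.30 mm; y_c = 170720.00/4850.00 = 35.20 mm.

x_c = 38.30 mm, y_c = 35.20 mm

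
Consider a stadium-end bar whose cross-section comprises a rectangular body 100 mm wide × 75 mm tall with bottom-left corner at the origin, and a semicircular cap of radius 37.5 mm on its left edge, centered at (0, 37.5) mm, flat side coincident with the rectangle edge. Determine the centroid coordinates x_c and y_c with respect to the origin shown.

x_c = 35.00 mm, y_c = 37.50 mm

Part | A | x̄ᵢ | ȳᵢ | A·x̄ᵢ | A·ȳᵢ
rectangular body | 7500.00 | 50.00 | 37.50 | 375000.00 | 281250.00
semicircular end | 2208.93 | -15.92 | 37.50 | -35156.25 | 82834.96
Σ | 9708.93 |  |  | 339843.75 | 364084.96
x_c = 339843.75 / 9708.93 = 35.00 mm
y_c = 364084.96 / 9708.93 = 37.50 mm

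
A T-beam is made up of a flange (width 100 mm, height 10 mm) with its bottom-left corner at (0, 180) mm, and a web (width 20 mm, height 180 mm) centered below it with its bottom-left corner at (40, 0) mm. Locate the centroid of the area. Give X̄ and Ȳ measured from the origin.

web: A = 20 × 180 = 3600.00, centroid at (50.00, 90.00).
flange: A = 100 × 10 = 1000.00, centroid at (50.00, 185.00).
ΣA = 4600.00 mm²
ΣAX̄ = (3600.00)(50.00) + (1000.00)(50.00) = 230000.00 mm³
ΣAȲ = (3600.00)(90.00) + (1000.00)(185.00) = 509000.00 mm³
X̄ = 230000.00 / 4600.00 = 50.00 mm
Ȳ = 509000.00 / 4600.00 = 110.65 mm

X̄ = 50.00 mm, Ȳ = 110.65 mm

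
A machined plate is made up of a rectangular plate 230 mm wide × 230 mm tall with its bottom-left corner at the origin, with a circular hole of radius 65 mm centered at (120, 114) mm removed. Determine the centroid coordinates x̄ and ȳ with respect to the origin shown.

Part | A | x̄ᵢ | ȳᵢ | A·x̄ᵢ | A·ȳᵢ
plate | 52900.00 | 115.00 | 115.00 | 6083500.00 | 6083500.00
hole | -13273.23 | 120.00 | 114.00 | -1592787.48 | -1513148.10
Σ | 39626.77 |  |  | 4490712.52 | 4570351.90
x̄ = 4490712.52 / 39626.77 = 113.33 mm
ȳ = 4570351.90 / 39626.77 = 115.33 mm

x̄ = 113.33 mm, ȳ = 115.33 mm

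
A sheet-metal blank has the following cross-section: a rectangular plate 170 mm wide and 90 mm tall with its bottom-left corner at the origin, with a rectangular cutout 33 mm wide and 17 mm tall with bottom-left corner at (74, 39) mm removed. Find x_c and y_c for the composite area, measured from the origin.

Part | A | x̄ᵢ | ȳᵢ | A·x̄ᵢ | A·ȳᵢ
plate | 15300.00 | 85.00 | 45.00 | 1300500.00 | 688500.00
hole | -561.00 | 90.50 | 47.50 | -50770.50 | -26647.50
Σ | 14739.00 |  |  | 1249729.50 | 661852.50
x_c = 1249729.50 / 14739.00 = 84.79 mm
y_c = 661852.50 / 14739.00 = 44.90 mm

x_c = 84.79 mm, y_c = 44.90 mm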